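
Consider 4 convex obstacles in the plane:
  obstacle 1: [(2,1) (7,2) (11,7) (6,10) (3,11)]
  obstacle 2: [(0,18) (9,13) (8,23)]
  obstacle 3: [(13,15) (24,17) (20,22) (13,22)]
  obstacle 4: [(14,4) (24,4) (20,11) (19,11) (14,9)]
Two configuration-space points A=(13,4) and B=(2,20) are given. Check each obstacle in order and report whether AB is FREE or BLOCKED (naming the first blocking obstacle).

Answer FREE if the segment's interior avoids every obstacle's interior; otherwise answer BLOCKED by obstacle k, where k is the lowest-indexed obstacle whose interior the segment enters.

Obstacle 1 [(2,1) (7,2) (11,7) (6,10) (3,11)]:
  edge (2,1)–(7,2): clear
  edge (7,2)–(11,7): crosses AB
  edge (11,7)–(6,10): crosses AB
  edge (6,10)–(3,11): clear
  edge (3,11)–(2,1): clear
  → BLOCKED
Obstacle 2 [(0,18) (9,13) (8,23)]:
  edge (0,18)–(9,13): crosses AB
  edge (9,13)–(8,23): clear
  edge (8,23)–(0,18): crosses AB
  → BLOCKED
Obstacle 3 [(13,15) (24,17) (20,22) (13,22)]:
  edge (13,15)–(24,17): clear
  edge (24,17)–(20,22): clear
  edge (20,22)–(13,22): clear
  edge (13,22)–(13,15): clear
  midpoint (15/2,12) outside
  → clear
Obstacle 4 [(14,4) (24,4) (20,11) (19,11) (14,9)]:
  edge (14,4)–(24,4): clear
  edge (24,4)–(20,11): clear
  edge (20,11)–(19,11): clear
  edge (19,11)–(14,9): clear
  edge (14,9)–(14,4): clear
  midpoint (15/2,12) outside
  → clear

BLOCKED by obstacle 1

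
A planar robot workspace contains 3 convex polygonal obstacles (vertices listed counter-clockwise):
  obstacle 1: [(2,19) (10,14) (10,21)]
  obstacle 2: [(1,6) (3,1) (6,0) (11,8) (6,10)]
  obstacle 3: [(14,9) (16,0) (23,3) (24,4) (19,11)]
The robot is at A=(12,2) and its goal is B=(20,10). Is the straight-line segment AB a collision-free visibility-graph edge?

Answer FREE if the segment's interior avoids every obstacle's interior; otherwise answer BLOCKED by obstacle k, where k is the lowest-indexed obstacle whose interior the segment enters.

Obstacle 1 [(2,19) (10,14) (10,21)]:
  edge (2,19)–(10,14): clear
  edge (10,14)–(10,21): clear
  edge (10,21)–(2,19): clear
  midpoint (16,6) outside
  → clear
Obstacle 2 [(1,6) (3,1) (6,0) (11,8) (6,10)]:
  edge (1,6)–(3,1): clear
  edge (3,1)–(6,0): clear
  edge (6,0)–(11,8): clear
  edge (11,8)–(6,10): clear
  edge (6,10)–(1,6): clear
  midpoint (16,6) outside
  → clear
Obstacle 3 [(14,9) (16,0) (23,3) (24,4) (19,11)]:
  edge (14,9)–(16,0): crosses AB
  edge (16,0)–(23,3): clear
  edge (23,3)–(24,4): clear
  edge (24,4)–(19,11): crosses AB
  edge (19,11)–(14,9): clear
  → BLOCKED

BLOCKED by obstacle 3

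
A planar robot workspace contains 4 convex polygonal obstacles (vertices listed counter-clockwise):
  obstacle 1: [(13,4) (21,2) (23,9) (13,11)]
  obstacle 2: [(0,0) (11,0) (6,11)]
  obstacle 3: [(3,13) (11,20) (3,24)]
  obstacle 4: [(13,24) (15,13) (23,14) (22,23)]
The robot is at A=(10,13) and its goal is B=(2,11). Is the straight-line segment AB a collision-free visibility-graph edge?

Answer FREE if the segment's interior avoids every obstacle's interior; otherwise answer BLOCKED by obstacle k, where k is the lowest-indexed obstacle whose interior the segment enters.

FREE

Obstacle 1 [(13,4) (21,2) (23,9) (13,11)]:
  edge (13,4)–(21,2): clear
  edge (21,2)–(23,9): clear
  edge (23,9)–(13,11): clear
  edge (13,11)–(13,4): clear
  midpoint (6,12) outside
  → clear
Obstacle 2 [(0,0) (11,0) (6,11)]:
  edge (0,0)–(11,0): clear
  edge (11,0)–(6,11): clear
  edge (6,11)–(0,0): clear
  midpoint (6,12) outside
  → clear
Obstacle 3 [(3,13) (11,20) (3,24)]:
  edge (3,13)–(11,20): clear
  edge (11,20)–(3,24): clear
  edge (3,24)–(3,13): clear
  midpoint (6,12) outside
  → clear
Obstacle 4 [(13,24) (15,13) (23,14) (22,23)]:
  edge (13,24)–(15,13): clear
  edge (15,13)–(23,14): clear
  edge (23,14)–(22,23): clear
  edge (22,23)–(13,24): clear
  midpoint (6,12) outside
  → clear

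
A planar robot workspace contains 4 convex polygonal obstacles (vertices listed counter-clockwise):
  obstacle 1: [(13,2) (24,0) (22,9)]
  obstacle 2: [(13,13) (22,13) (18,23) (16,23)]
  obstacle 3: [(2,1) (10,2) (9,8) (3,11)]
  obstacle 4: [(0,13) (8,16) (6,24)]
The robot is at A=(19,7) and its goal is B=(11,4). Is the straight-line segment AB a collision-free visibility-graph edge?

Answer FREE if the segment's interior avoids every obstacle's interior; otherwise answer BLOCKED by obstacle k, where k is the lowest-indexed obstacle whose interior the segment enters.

FREE

Obstacle 1 [(13,2) (24,0) (22,9)]:
  edge (13,2)–(24,0): clear
  edge (24,0)–(22,9): clear
  edge (22,9)–(13,2): clear
  midpoint (15,11/2) outside
  → clear
Obstacle 2 [(13,13) (22,13) (18,23) (16,23)]:
  edge (13,13)–(22,13): clear
  edge (22,13)–(18,23): clear
  edge (18,23)–(16,23): clear
  edge (16,23)–(13,13): clear
  midpoint (15,11/2) outside
  → clear
Obstacle 3 [(2,1) (10,2) (9,8) (3,11)]:
  edge (2,1)–(10,2): clear
  edge (10,2)–(9,8): clear
  edge (9,8)–(3,11): clear
  edge (3,11)–(2,1): clear
  midpoint (15,11/2) outside
  → clear
Obstacle 4 [(0,13) (8,16) (6,24)]:
  edge (0,13)–(8,16): clear
  edge (8,16)–(6,24): clear
  edge (6,24)–(0,13): clear
  midpoint (15,11/2) outside
  → clear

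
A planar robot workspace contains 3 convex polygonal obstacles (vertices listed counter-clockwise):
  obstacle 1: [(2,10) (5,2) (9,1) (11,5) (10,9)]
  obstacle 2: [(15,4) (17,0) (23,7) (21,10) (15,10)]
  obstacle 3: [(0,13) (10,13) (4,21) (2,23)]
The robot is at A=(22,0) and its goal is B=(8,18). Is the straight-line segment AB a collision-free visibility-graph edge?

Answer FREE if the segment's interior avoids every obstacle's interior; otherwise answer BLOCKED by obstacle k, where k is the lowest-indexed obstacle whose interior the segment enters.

BLOCKED by obstacle 2

Obstacle 1 [(2,10) (5,2) (9,1) (11,5) (10,9)]:
  edge (2,10)–(5,2): clear
  edge (5,2)–(9,1): clear
  edge (9,1)–(11,5): clear
  edge (11,5)–(10,9): clear
  edge (10,9)–(2,10): clear
  midpoint (15,9) outside
  → clear
Obstacle 2 [(15,4) (17,0) (23,7) (21,10) (15,10)]:
  edge (15,4)–(17,0): clear
  edge (17,0)–(23,7): crosses AB
  edge (23,7)–(21,10): clear
  edge (21,10)–(15,10): clear
  edge (15,10)–(15,4): crosses AB
  → BLOCKED
Obstacle 3 [(0,13) (10,13) (4,21) (2,23)]:
  edge (0,13)–(10,13): clear
  edge (10,13)–(4,21): clear
  edge (4,21)–(2,23): clear
  edge (2,23)–(0,13): clear
  midpoint (15,9) outside
  → clear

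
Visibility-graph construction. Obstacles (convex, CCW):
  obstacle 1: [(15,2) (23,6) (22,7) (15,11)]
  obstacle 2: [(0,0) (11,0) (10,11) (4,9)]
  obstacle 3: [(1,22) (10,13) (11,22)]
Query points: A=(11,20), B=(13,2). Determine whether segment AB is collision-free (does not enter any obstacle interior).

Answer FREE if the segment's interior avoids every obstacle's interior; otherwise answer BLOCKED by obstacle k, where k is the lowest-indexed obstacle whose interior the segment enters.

FREE

Obstacle 1 [(15,2) (23,6) (22,7) (15,11)]:
  edge (15,2)–(23,6): clear
  edge (23,6)–(22,7): clear
  edge (22,7)–(15,11): clear
  edge (15,11)–(15,2): clear
  midpoint (12,11) outside
  → clear
Obstacle 2 [(0,0) (11,0) (10,11) (4,9)]:
  edge (0,0)–(11,0): clear
  edge (11,0)–(10,11): clear
  edge (10,11)–(4,9): clear
  edge (4,9)–(0,0): clear
  midpoint (12,11) outside
  → clear
Obstacle 3 [(1,22) (10,13) (11,22)]:
  edge (1,22)–(10,13): clear
  edge (10,13)–(11,22): clear
  edge (11,22)–(1,22): clear
  midpoint (12,11) outside
  → clear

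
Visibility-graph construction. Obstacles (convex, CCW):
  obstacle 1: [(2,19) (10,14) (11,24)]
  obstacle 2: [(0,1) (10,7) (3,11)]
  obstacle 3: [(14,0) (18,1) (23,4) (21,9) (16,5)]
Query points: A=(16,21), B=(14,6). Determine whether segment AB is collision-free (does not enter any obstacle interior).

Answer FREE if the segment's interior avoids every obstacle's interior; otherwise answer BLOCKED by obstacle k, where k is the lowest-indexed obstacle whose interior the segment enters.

FREE

Obstacle 1 [(2,19) (10,14) (11,24)]:
  edge (2,19)–(10,14): clear
  edge (10,14)–(11,24): clear
  edge (11,24)–(2,19): clear
  midpoint (15,27/2) outside
  → clear
Obstacle 2 [(0,1) (10,7) (3,11)]:
  edge (0,1)–(10,7): clear
  edge (10,7)–(3,11): clear
  edge (3,11)–(0,1): clear
  midpoint (15,27/2) outside
  → clear
Obstacle 3 [(14,0) (18,1) (23,4) (21,9) (16,5)]:
  edge (14,0)–(18,1): clear
  edge (18,1)–(23,4): clear
  edge (23,4)–(21,9): clear
  edge (21,9)–(16,5): clear
  edge (16,5)–(14,0): clear
  midpoint (15,27/2) outside
  → clear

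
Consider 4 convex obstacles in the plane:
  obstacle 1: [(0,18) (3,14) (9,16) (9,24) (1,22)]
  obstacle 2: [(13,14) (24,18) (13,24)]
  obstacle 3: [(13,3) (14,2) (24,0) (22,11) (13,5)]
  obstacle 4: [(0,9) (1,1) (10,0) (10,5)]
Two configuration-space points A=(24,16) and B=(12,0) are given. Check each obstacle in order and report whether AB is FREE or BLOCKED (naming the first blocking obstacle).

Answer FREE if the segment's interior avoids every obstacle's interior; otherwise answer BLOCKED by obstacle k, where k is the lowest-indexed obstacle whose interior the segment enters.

BLOCKED by obstacle 3

Obstacle 1 [(0,18) (3,14) (9,16) (9,24) (1,22)]:
  edge (0,18)–(3,14): clear
  edge (3,14)–(9,16): clear
  edge (9,16)–(9,24): clear
  edge (9,24)–(1,22): clear
  edge (1,22)–(0,18): clear
  midpoint (18,8) outside
  → clear
Obstacle 2 [(13,14) (24,18) (13,24)]:
  edge (13,14)–(24,18): clear
  edge (24,18)–(13,24): clear
  edge (13,24)–(13,14): clear
  midpoint (18,8) outside
  → clear
Obstacle 3 [(13,3) (14,2) (24,0) (22,11) (13,5)]:
  edge (13,3)–(14,2): crosses AB
  edge (14,2)–(24,0): clear
  edge (24,0)–(22,11): clear
  edge (22,11)–(13,5): crosses AB
  edge (13,5)–(13,3): clear
  → BLOCKED
Obstacle 4 [(0,9) (1,1) (10,0) (10,5)]:
  edge (0,9)–(1,1): clear
  edge (1,1)–(10,0): clear
  edge (10,0)–(10,5): clear
  edge (10,5)–(0,9): clear
  midpoint (18,8) outside
  → clear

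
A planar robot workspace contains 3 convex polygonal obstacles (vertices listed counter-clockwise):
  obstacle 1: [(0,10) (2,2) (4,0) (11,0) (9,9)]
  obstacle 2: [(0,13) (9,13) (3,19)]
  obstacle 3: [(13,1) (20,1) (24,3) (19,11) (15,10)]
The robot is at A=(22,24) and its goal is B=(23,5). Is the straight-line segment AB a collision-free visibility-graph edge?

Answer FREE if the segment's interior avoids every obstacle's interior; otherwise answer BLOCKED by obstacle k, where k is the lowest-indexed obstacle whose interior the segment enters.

FREE

Obstacle 1 [(0,10) (2,2) (4,0) (11,0) (9,9)]:
  edge (0,10)–(2,2): clear
  edge (2,2)–(4,0): clear
  edge (4,0)–(11,0): clear
  edge (11,0)–(9,9): clear
  edge (9,9)–(0,10): clear
  midpoint (45/2,29/2) outside
  → clear
Obstacle 2 [(0,13) (9,13) (3,19)]:
  edge (0,13)–(9,13): clear
  edge (9,13)–(3,19): clear
  edge (3,19)–(0,13): clear
  midpoint (45/2,29/2) outside
  → clear
Obstacle 3 [(13,1) (20,1) (24,3) (19,11) (15,10)]:
  edge (13,1)–(20,1): clear
  edge (20,1)–(24,3): clear
  edge (24,3)–(19,11): clear
  edge (19,11)–(15,10): clear
  edge (15,10)–(13,1): clear
  midpoint (45/2,29/2) outside
  → clear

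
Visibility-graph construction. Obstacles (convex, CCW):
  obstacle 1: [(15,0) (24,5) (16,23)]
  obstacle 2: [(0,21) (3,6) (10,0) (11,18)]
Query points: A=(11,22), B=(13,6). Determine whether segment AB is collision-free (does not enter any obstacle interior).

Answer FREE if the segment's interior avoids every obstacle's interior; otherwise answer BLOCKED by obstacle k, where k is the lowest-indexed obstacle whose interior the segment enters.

FREE

Obstacle 1 [(15,0) (24,5) (16,23)]:
  edge (15,0)–(24,5): clear
  edge (24,5)–(16,23): clear
  edge (16,23)–(15,0): clear
  midpoint (12,14) outside
  → clear
Obstacle 2 [(0,21) (3,6) (10,0) (11,18)]:
  edge (0,21)–(3,6): clear
  edge (3,6)–(10,0): clear
  edge (10,0)–(11,18): clear
  edge (11,18)–(0,21): clear
  midpoint (12,14) outside
  → clear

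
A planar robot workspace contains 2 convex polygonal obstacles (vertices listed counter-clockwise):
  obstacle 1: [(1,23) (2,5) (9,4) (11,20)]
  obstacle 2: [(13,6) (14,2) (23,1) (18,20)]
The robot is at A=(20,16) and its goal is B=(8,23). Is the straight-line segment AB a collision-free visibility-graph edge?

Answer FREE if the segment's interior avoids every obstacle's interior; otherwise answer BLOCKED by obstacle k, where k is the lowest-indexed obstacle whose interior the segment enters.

BLOCKED by obstacle 2

Obstacle 1 [(1,23) (2,5) (9,4) (11,20)]:
  edge (1,23)–(2,5): clear
  edge (2,5)–(9,4): clear
  edge (9,4)–(11,20): clear
  edge (11,20)–(1,23): clear
  midpoint (14,39/2) outside
  → clear
Obstacle 2 [(13,6) (14,2) (23,1) (18,20)]:
  edge (13,6)–(14,2): clear
  edge (14,2)–(23,1): clear
  edge (23,1)–(18,20): crosses AB
  edge (18,20)–(13,6): crosses AB
  → BLOCKED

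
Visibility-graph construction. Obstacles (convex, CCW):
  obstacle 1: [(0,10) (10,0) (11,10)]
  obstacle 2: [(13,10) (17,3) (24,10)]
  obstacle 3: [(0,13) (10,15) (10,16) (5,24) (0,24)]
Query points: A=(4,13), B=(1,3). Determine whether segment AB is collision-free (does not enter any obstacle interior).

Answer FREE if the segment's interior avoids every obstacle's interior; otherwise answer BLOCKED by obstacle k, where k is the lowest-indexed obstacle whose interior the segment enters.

BLOCKED by obstacle 1

Obstacle 1 [(0,10) (10,0) (11,10)]:
  edge (0,10)–(10,0): crosses AB
  edge (10,0)–(11,10): clear
  edge (11,10)–(0,10): crosses AB
  → BLOCKED
Obstacle 2 [(13,10) (17,3) (24,10)]:
  edge (13,10)–(17,3): clear
  edge (17,3)–(24,10): clear
  edge (24,10)–(13,10): clear
  midpoint (5/2,8) outside
  → clear
Obstacle 3 [(0,13) (10,15) (10,16) (5,24) (0,24)]:
  edge (0,13)–(10,15): clear
  edge (10,15)–(10,16): clear
  edge (10,16)–(5,24): clear
  edge (5,24)–(0,24): clear
  edge (0,24)–(0,13): clear
  midpoint (5/2,8) outside
  → clear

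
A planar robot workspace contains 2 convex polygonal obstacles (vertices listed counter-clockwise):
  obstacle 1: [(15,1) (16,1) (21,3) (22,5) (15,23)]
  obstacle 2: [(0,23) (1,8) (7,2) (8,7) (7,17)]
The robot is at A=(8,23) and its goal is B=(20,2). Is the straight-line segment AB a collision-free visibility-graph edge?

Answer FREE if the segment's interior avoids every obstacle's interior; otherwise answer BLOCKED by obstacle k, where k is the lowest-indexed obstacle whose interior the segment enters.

BLOCKED by obstacle 1

Obstacle 1 [(15,1) (16,1) (21,3) (22,5) (15,23)]:
  edge (15,1)–(16,1): clear
  edge (16,1)–(21,3): crosses AB
  edge (21,3)–(22,5): clear
  edge (22,5)–(15,23): clear
  edge (15,23)–(15,1): crosses AB
  → BLOCKED
Obstacle 2 [(0,23) (1,8) (7,2) (8,7) (7,17)]:
  edge (0,23)–(1,8): clear
  edge (1,8)–(7,2): clear
  edge (7,2)–(8,7): clear
  edge (8,7)–(7,17): clear
  edge (7,17)–(0,23): clear
  midpoint (14,25/2) outside
  → clear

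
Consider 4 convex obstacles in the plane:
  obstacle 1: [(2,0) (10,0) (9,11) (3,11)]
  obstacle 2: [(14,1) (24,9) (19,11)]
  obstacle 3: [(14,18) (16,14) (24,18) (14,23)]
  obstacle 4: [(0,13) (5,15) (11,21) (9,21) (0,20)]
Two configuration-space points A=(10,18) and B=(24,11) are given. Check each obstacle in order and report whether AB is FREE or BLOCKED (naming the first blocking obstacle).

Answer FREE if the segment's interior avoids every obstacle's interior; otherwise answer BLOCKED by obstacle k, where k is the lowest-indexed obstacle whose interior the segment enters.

Obstacle 1 [(2,0) (10,0) (9,11) (3,11)]:
  edge (2,0)–(10,0): clear
  edge (10,0)–(9,11): clear
  edge (9,11)–(3,11): clear
  edge (3,11)–(2,0): clear
  midpoint (17,29/2) outside
  → clear
Obstacle 2 [(14,1) (24,9) (19,11)]:
  edge (14,1)–(24,9): clear
  edge (24,9)–(19,11): clear
  edge (19,11)–(14,1): clear
  midpoint (17,29/2) outside
  → clear
Obstacle 3 [(14,18) (16,14) (24,18) (14,23)]:
  edge (14,18)–(16,14): crosses AB
  edge (16,14)–(24,18): crosses AB
  edge (24,18)–(14,23): clear
  edge (14,23)–(14,18): clear
  → BLOCKED
Obstacle 4 [(0,13) (5,15) (11,21) (9,21) (0,20)]:
  edge (0,13)–(5,15): clear
  edge (5,15)–(11,21): clear
  edge (11,21)–(9,21): clear
  edge (9,21)–(0,20): clear
  edge (0,20)–(0,13): clear
  midpoint (17,29/2) outside
  → clear

BLOCKED by obstacle 3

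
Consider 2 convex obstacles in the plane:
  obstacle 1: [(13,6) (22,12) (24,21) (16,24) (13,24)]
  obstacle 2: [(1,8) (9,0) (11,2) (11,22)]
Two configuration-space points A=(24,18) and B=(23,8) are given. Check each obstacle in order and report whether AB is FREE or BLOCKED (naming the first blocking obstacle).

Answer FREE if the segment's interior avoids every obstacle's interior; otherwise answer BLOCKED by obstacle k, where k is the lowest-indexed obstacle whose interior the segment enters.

FREE

Obstacle 1 [(13,6) (22,12) (24,21) (16,24) (13,24)]:
  edge (13,6)–(22,12): clear
  edge (22,12)–(24,21): clear
  edge (24,21)–(16,24): clear
  edge (16,24)–(13,24): clear
  edge (13,24)–(13,6): clear
  midpoint (47/2,13) outside
  → clear
Obstacle 2 [(1,8) (9,0) (11,2) (11,22)]:
  edge (1,8)–(9,0): clear
  edge (9,0)–(11,2): clear
  edge (11,2)–(11,22): clear
  edge (11,22)–(1,8): clear
  midpoint (47/2,13) outside
  → clear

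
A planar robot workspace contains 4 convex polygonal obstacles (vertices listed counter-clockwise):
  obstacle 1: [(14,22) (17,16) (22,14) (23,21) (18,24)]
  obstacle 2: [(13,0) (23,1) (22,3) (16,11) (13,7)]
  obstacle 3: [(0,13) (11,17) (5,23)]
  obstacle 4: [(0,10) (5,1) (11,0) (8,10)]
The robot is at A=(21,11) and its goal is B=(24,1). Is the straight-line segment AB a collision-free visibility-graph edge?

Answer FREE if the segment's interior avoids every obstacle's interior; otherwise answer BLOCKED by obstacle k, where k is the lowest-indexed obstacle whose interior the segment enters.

FREE

Obstacle 1 [(14,22) (17,16) (22,14) (23,21) (18,24)]:
  edge (14,22)–(17,16): clear
  edge (17,16)–(22,14): clear
  edge (22,14)–(23,21): clear
  edge (23,21)–(18,24): clear
  edge (18,24)–(14,22): clear
  midpoint (45/2,6) outside
  → clear
Obstacle 2 [(13,0) (23,1) (22,3) (16,11) (13,7)]:
  edge (13,0)–(23,1): clear
  edge (23,1)–(22,3): clear
  edge (22,3)–(16,11): clear
  edge (16,11)–(13,7): clear
  edge (13,7)–(13,0): clear
  midpoint (45/2,6) outside
  → clear
Obstacle 3 [(0,13) (11,17) (5,23)]:
  edge (0,13)–(11,17): clear
  edge (11,17)–(5,23): clear
  edge (5,23)–(0,13): clear
  midpoint (45/2,6) outside
  → clear
Obstacle 4 [(0,10) (5,1) (11,0) (8,10)]:
  edge (0,10)–(5,1): clear
  edge (5,1)–(11,0): clear
  edge (11,0)–(8,10): clear
  edge (8,10)–(0,10): clear
  midpoint (45/2,6) outside
  → clear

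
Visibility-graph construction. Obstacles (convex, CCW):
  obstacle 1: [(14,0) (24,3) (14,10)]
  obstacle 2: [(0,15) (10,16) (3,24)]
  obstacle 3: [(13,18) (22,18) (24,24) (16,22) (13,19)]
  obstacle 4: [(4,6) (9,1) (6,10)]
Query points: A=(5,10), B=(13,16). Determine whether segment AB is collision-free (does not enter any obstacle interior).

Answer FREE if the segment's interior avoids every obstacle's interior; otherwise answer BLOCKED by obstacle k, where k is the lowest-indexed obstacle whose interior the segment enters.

FREE

Obstacle 1 [(14,0) (24,3) (14,10)]:
  edge (14,0)–(24,3): clear
  edge (24,3)–(14,10): clear
  edge (14,10)–(14,0): clear
  midpoint (9,13) outside
  → clear
Obstacle 2 [(0,15) (10,16) (3,24)]:
  edge (0,15)–(10,16): clear
  edge (10,16)–(3,24): clear
  edge (3,24)–(0,15): clear
  midpoint (9,13) outside
  → clear
Obstacle 3 [(13,18) (22,18) (24,24) (16,22) (13,19)]:
  edge (13,18)–(22,18): clear
  edge (22,18)–(24,24): clear
  edge (24,24)–(16,22): clear
  edge (16,22)–(13,19): clear
  edge (13,19)–(13,18): clear
  midpoint (9,13) outside
  → clear
Obstacle 4 [(4,6) (9,1) (6,10)]:
  edge (4,6)–(9,1): clear
  edge (9,1)–(6,10): clear
  edge (6,10)–(4,6): clear
  midpoint (9,13) outside
  → clear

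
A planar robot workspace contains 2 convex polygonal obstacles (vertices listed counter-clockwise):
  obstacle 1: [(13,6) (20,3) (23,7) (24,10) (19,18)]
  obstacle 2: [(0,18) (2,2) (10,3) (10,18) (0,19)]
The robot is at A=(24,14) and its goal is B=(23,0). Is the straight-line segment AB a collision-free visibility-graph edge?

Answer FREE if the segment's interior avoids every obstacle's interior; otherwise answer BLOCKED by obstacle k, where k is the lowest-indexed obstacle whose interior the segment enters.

Obstacle 1 [(13,6) (20,3) (23,7) (24,10) (19,18)]:
  edge (13,6)–(20,3): clear
  edge (20,3)–(23,7): clear
  edge (23,7)–(24,10): crosses AB
  edge (24,10)–(19,18): crosses AB
  edge (19,18)–(13,6): clear
  → BLOCKED
Obstacle 2 [(0,18) (2,2) (10,3) (10,18) (0,19)]:
  edge (0,18)–(2,2): clear
  edge (2,2)–(10,3): clear
  edge (10,3)–(10,18): clear
  edge (10,18)–(0,19): clear
  edge (0,19)–(0,18): clear
  midpoint (47/2,7) outside
  → clear

BLOCKED by obstacle 1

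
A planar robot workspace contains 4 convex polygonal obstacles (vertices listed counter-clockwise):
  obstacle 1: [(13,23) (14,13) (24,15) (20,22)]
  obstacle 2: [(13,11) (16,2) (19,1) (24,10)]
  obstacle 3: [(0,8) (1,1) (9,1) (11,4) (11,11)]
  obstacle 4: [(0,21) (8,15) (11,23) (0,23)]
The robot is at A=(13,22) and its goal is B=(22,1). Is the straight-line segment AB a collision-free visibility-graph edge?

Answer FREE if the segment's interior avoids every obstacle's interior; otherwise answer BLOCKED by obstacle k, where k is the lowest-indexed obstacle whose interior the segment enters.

Obstacle 1 [(13,23) (14,13) (24,15) (20,22)]:
  edge (13,23)–(14,13): crosses AB
  edge (14,13)–(24,15): crosses AB
  edge (24,15)–(20,22): clear
  edge (20,22)–(13,23): clear
  → BLOCKED
Obstacle 2 [(13,11) (16,2) (19,1) (24,10)]:
  edge (13,11)–(16,2): clear
  edge (16,2)–(19,1): clear
  edge (19,1)–(24,10): crosses AB
  edge (24,10)–(13,11): crosses AB
  → BLOCKED
Obstacle 3 [(0,8) (1,1) (9,1) (11,4) (11,11)]:
  edge (0,8)–(1,1): clear
  edge (1,1)–(9,1): clear
  edge (9,1)–(11,4): clear
  edge (11,4)–(11,11): clear
  edge (11,11)–(0,8): clear
  midpoint (35/2,23/2) outside
  → clear
Obstacle 4 [(0,21) (8,15) (11,23) (0,23)]:
  edge (0,21)–(8,15): clear
  edge (8,15)–(11,23): clear
  edge (11,23)–(0,23): clear
  edge (0,23)–(0,21): clear
  midpoint (35/2,23/2) outside
  → clear

BLOCKED by obstacle 1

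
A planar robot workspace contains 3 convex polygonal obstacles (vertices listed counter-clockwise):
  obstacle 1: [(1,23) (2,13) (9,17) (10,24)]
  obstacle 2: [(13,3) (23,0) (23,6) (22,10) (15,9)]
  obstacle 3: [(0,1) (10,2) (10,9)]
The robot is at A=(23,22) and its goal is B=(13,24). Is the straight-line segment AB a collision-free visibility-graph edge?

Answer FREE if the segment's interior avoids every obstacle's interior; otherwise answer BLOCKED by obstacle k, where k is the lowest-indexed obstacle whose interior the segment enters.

FREE

Obstacle 1 [(1,23) (2,13) (9,17) (10,24)]:
  edge (1,23)–(2,13): clear
  edge (2,13)–(9,17): clear
  edge (9,17)–(10,24): clear
  edge (10,24)–(1,23): clear
  midpoint (18,23) outside
  → clear
Obstacle 2 [(13,3) (23,0) (23,6) (22,10) (15,9)]:
  edge (13,3)–(23,0): clear
  edge (23,0)–(23,6): clear
  edge (23,6)–(22,10): clear
  edge (22,10)–(15,9): clear
  edge (15,9)–(13,3): clear
  midpoint (18,23) outside
  → clear
Obstacle 3 [(0,1) (10,2) (10,9)]:
  edge (0,1)–(10,2): clear
  edge (10,2)–(10,9): clear
  edge (10,9)–(0,1): clear
  midpoint (18,23) outside
  → clear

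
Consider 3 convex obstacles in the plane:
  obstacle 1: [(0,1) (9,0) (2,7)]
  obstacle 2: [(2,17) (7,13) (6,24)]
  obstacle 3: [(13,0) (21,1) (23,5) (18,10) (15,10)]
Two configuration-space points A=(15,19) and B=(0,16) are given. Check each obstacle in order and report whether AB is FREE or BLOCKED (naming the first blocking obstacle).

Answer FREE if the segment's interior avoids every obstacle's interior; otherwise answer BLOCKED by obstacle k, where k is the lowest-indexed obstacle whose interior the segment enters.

BLOCKED by obstacle 2

Obstacle 1 [(0,1) (9,0) (2,7)]:
  edge (0,1)–(9,0): clear
  edge (9,0)–(2,7): clear
  edge (2,7)–(0,1): clear
  midpoint (15/2,35/2) outside
  → clear
Obstacle 2 [(2,17) (7,13) (6,24)]:
  edge (2,17)–(7,13): crosses AB
  edge (7,13)–(6,24): crosses AB
  edge (6,24)–(2,17): clear
  → BLOCKED
Obstacle 3 [(13,0) (21,1) (23,5) (18,10) (15,10)]:
  edge (13,0)–(21,1): clear
  edge (21,1)–(23,5): clear
  edge (23,5)–(18,10): clear
  edge (18,10)–(15,10): clear
  edge (15,10)–(13,0): clear
  midpoint (15/2,35/2) outside
  → clear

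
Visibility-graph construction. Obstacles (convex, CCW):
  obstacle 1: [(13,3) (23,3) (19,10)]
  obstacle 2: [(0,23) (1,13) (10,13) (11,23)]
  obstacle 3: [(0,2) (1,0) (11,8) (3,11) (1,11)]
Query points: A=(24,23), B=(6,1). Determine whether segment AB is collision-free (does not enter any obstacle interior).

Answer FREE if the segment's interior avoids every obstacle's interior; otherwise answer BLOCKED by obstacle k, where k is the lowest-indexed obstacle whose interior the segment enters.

FREE

Obstacle 1 [(13,3) (23,3) (19,10)]:
  edge (13,3)–(23,3): clear
  edge (23,3)–(19,10): clear
  edge (19,10)–(13,3): clear
  midpoint (15,12) outside
  → clear
Obstacle 2 [(0,23) (1,13) (10,13) (11,23)]:
  edge (0,23)–(1,13): clear
  edge (1,13)–(10,13): clear
  edge (10,13)–(11,23): clear
  edge (11,23)–(0,23): clear
  midpoint (15,12) outside
  → clear
Obstacle 3 [(0,2) (1,0) (11,8) (3,11) (1,11)]:
  edge (0,2)–(1,0): clear
  edge (1,0)–(11,8): clear
  edge (11,8)–(3,11): clear
  edge (3,11)–(1,11): clear
  edge (1,11)–(0,2): clear
  midpoint (15,12) outside
  → clear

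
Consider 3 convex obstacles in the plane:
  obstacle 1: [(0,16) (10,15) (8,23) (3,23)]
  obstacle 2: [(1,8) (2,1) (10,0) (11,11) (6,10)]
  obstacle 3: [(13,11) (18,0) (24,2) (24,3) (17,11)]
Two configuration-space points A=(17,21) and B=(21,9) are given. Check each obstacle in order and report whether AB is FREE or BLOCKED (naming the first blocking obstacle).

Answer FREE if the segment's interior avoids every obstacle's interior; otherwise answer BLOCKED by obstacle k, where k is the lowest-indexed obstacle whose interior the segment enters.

Obstacle 1 [(0,16) (10,15) (8,23) (3,23)]:
  edge (0,16)–(10,15): clear
  edge (10,15)–(8,23): clear
  edge (8,23)–(3,23): clear
  edge (3,23)–(0,16): clear
  midpoint (19,15) outside
  → clear
Obstacle 2 [(1,8) (2,1) (10,0) (11,11) (6,10)]:
  edge (1,8)–(2,1): clear
  edge (2,1)–(10,0): clear
  edge (10,0)–(11,11): clear
  edge (11,11)–(6,10): clear
  edge (6,10)–(1,8): clear
  midpoint (19,15) outside
  → clear
Obstacle 3 [(13,11) (18,0) (24,2) (24,3) (17,11)]:
  edge (13,11)–(18,0): clear
  edge (18,0)–(24,2): clear
  edge (24,2)–(24,3): clear
  edge (24,3)–(17,11): clear
  edge (17,11)–(13,11): clear
  midpoint (19,15) outside
  → clear

FREE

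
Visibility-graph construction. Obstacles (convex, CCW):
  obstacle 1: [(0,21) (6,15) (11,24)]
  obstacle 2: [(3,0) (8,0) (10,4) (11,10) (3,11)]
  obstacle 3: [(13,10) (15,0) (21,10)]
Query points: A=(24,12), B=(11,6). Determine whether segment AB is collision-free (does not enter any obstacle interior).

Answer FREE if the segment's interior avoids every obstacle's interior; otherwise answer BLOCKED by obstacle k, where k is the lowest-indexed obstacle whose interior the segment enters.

Obstacle 1 [(0,21) (6,15) (11,24)]:
  edge (0,21)–(6,15): clear
  edge (6,15)–(11,24): clear
  edge (11,24)–(0,21): clear
  midpoint (35/2,9) outside
  → clear
Obstacle 2 [(3,0) (8,0) (10,4) (11,10) (3,11)]:
  edge (3,0)–(8,0): clear
  edge (8,0)–(10,4): clear
  edge (10,4)–(11,10): clear
  edge (11,10)–(3,11): clear
  edge (3,11)–(3,0): clear
  midpoint (35/2,9) outside
  → clear
Obstacle 3 [(13,10) (15,0) (21,10)]:
  edge (13,10)–(15,0): crosses AB
  edge (15,0)–(21,10): clear
  edge (21,10)–(13,10): crosses AB
  → BLOCKED

BLOCKED by obstacle 3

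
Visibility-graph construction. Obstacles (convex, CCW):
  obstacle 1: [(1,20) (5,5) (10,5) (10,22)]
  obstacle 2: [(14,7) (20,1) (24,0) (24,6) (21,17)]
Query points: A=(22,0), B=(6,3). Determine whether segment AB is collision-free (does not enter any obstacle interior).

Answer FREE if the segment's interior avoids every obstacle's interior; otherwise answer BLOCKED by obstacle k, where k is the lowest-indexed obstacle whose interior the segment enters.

FREE

Obstacle 1 [(1,20) (5,5) (10,5) (10,22)]:
  edge (1,20)–(5,5): clear
  edge (5,5)–(10,5): clear
  edge (10,5)–(10,22): clear
  edge (10,22)–(1,20): clear
  midpoint (14,3/2) outside
  → clear
Obstacle 2 [(14,7) (20,1) (24,0) (24,6) (21,17)]:
  edge (14,7)–(20,1): clear
  edge (20,1)–(24,0): clear
  edge (24,0)–(24,6): clear
  edge (24,6)–(21,17): clear
  edge (21,17)–(14,7): clear
  midpoint (14,3/2) outside
  → clear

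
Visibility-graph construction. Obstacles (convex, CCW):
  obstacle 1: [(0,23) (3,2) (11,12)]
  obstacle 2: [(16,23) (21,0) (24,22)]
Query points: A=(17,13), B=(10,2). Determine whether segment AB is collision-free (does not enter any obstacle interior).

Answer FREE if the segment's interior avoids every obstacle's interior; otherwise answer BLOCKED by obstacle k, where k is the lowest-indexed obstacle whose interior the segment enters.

FREE

Obstacle 1 [(0,23) (3,2) (11,12)]:
  edge (0,23)–(3,2): clear
  edge (3,2)–(11,12): clear
  edge (11,12)–(0,23): clear
  midpoint (27/2,15/2) outside
  → clear
Obstacle 2 [(16,23) (21,0) (24,22)]:
  edge (16,23)–(21,0): clear
  edge (21,0)–(24,22): clear
  edge (24,22)–(16,23): clear
  midpoint (27/2,15/2) outside
  → clear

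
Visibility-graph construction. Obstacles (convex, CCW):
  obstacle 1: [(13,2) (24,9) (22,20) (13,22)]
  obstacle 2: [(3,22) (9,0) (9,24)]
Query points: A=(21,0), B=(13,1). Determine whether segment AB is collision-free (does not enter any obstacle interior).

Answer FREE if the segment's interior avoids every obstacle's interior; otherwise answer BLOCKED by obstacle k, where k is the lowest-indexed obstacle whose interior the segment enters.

FREE

Obstacle 1 [(13,2) (24,9) (22,20) (13,22)]:
  edge (13,2)–(24,9): clear
  edge (24,9)–(22,20): clear
  edge (22,20)–(13,22): clear
  edge (13,22)–(13,2): clear
  midpoint (17,1/2) outside
  → clear
Obstacle 2 [(3,22) (9,0) (9,24)]:
  edge (3,22)–(9,0): clear
  edge (9,0)–(9,24): clear
  edge (9,24)–(3,22): clear
  midpoint (17,1/2) outside
  → clear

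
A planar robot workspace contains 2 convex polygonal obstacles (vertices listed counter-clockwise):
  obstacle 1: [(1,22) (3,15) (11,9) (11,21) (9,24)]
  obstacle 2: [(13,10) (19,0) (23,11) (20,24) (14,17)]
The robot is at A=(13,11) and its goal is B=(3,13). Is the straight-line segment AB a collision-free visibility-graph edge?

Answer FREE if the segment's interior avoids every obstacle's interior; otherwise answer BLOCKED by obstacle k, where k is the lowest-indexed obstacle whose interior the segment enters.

Obstacle 1 [(1,22) (3,15) (11,9) (11,21) (9,24)]:
  edge (1,22)–(3,15): clear
  edge (3,15)–(11,9): crosses AB
  edge (11,9)–(11,21): crosses AB
  edge (11,21)–(9,24): clear
  edge (9,24)–(1,22): clear
  → BLOCKED
Obstacle 2 [(13,10) (19,0) (23,11) (20,24) (14,17)]:
  edge (13,10)–(19,0): clear
  edge (19,0)–(23,11): clear
  edge (23,11)–(20,24): clear
  edge (20,24)–(14,17): clear
  edge (14,17)–(13,10): clear
  midpoint (8,12) outside
  → clear

BLOCKED by obstacle 1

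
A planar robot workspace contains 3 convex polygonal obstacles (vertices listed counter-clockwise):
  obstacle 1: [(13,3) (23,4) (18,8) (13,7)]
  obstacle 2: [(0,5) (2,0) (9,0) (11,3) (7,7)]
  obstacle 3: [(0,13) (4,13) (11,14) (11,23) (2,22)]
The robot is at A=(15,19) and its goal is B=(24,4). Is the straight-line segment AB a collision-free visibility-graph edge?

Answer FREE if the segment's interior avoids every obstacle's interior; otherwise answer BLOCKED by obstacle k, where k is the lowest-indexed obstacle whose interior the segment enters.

Obstacle 1 [(13,3) (23,4) (18,8) (13,7)]:
  edge (13,3)–(23,4): clear
  edge (23,4)–(18,8): clear
  edge (18,8)–(13,7): clear
  edge (13,7)–(13,3): clear
  midpoint (39/2,23/2) outside
  → clear
Obstacle 2 [(0,5) (2,0) (9,0) (11,3) (7,7)]:
  edge (0,5)–(2,0): clear
  edge (2,0)–(9,0): clear
  edge (9,0)–(11,3): clear
  edge (11,3)–(7,7): clear
  edge (7,7)–(0,5): clear
  midpoint (39/2,23/2) outside
  → clear
Obstacle 3 [(0,13) (4,13) (11,14) (11,23) (2,22)]:
  edge (0,13)–(4,13): clear
  edge (4,13)–(11,14): clear
  edge (11,14)–(11,23): clear
  edge (11,23)–(2,22): clear
  edge (2,22)–(0,13): clear
  midpoint (39/2,23/2) outside
  → clear

FREE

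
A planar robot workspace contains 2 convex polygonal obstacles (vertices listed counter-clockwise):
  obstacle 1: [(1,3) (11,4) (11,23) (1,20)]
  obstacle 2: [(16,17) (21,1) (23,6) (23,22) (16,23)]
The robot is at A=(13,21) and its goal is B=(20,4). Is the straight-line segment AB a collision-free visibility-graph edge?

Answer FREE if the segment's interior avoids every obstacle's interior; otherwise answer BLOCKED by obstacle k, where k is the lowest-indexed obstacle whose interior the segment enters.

FREE

Obstacle 1 [(1,3) (11,4) (11,23) (1,20)]:
  edge (1,3)–(11,4): clear
  edge (11,4)–(11,23): clear
  edge (11,23)–(1,20): clear
  edge (1,20)–(1,3): clear
  midpoint (33/2,25/2) outside
  → clear
Obstacle 2 [(16,17) (21,1) (23,6) (23,22) (16,23)]:
  edge (16,17)–(21,1): clear
  edge (21,1)–(23,6): clear
  edge (23,6)–(23,22): clear
  edge (23,22)–(16,23): clear
  edge (16,23)–(16,17): clear
  midpoint (33/2,25/2) outside
  → clear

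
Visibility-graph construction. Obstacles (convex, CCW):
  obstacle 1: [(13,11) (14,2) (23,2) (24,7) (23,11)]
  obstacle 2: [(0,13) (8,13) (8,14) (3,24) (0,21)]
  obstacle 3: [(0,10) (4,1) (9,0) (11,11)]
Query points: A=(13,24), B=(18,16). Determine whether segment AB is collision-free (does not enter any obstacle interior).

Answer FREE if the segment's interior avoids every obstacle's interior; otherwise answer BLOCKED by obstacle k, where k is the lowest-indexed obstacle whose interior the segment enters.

Obstacle 1 [(13,11) (14,2) (23,2) (24,7) (23,11)]:
  edge (13,11)–(14,2): clear
  edge (14,2)–(23,2): clear
  edge (23,2)–(24,7): clear
  edge (24,7)–(23,11): clear
  edge (23,11)–(13,11): clear
  midpoint (31/2,20) outside
  → clear
Obstacle 2 [(0,13) (8,13) (8,14) (3,24) (0,21)]:
  edge (0,13)–(8,13): clear
  edge (8,13)–(8,14): clear
  edge (8,14)–(3,24): clear
  edge (3,24)–(0,21): clear
  edge (0,21)–(0,13): clear
  midpoint (31/2,20) outside
  → clear
Obstacle 3 [(0,10) (4,1) (9,0) (11,11)]:
  edge (0,10)–(4,1): clear
  edge (4,1)–(9,0): clear
  edge (9,0)–(11,11): clear
  edge (11,11)–(0,10): clear
  midpoint (31/2,20) outside
  → clear

FREE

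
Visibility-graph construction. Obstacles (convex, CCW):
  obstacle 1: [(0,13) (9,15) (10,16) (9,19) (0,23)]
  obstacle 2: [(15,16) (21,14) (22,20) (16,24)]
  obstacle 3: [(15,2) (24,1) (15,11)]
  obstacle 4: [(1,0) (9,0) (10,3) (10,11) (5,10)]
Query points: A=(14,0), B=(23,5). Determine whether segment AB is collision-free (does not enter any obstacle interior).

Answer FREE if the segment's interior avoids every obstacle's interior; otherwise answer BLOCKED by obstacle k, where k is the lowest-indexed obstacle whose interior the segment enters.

Obstacle 1 [(0,13) (9,15) (10,16) (9,19) (0,23)]:
  edge (0,13)–(9,15): clear
  edge (9,15)–(10,16): clear
  edge (10,16)–(9,19): clear
  edge (9,19)–(0,23): clear
  edge (0,23)–(0,13): clear
  midpoint (37/2,5/2) outside
  → clear
Obstacle 2 [(15,16) (21,14) (22,20) (16,24)]:
  edge (15,16)–(21,14): clear
  edge (21,14)–(22,20): clear
  edge (22,20)–(16,24): clear
  edge (16,24)–(15,16): clear
  midpoint (37/2,5/2) outside
  → clear
Obstacle 3 [(15,2) (24,1) (15,11)]:
  edge (15,2)–(24,1): crosses AB
  edge (24,1)–(15,11): crosses AB
  edge (15,11)–(15,2): clear
  → BLOCKED
Obstacle 4 [(1,0) (9,0) (10,3) (10,11) (5,10)]:
  edge (1,0)–(9,0): clear
  edge (9,0)–(10,3): clear
  edge (10,3)–(10,11): clear
  edge (10,11)–(5,10): clear
  edge (5,10)–(1,0): clear
  midpoint (37/2,5/2) outside
  → clear

BLOCKED by obstacle 3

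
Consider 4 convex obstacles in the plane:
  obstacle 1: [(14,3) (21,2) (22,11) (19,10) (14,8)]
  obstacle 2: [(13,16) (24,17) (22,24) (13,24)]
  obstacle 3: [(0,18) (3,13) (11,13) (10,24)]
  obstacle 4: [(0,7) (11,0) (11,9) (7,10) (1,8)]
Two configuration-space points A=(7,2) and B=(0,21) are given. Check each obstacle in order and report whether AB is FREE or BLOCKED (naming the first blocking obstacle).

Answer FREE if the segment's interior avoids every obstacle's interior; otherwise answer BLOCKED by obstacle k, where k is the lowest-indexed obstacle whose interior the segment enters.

Obstacle 1 [(14,3) (21,2) (22,11) (19,10) (14,8)]:
  edge (14,3)–(21,2): clear
  edge (21,2)–(22,11): clear
  edge (22,11)–(19,10): clear
  edge (19,10)–(14,8): clear
  edge (14,8)–(14,3): clear
  midpoint (7/2,23/2) outside
  → clear
Obstacle 2 [(13,16) (24,17) (22,24) (13,24)]:
  edge (13,16)–(24,17): clear
  edge (24,17)–(22,24): clear
  edge (22,24)–(13,24): clear
  edge (13,24)–(13,16): clear
  midpoint (7/2,23/2) outside
  → clear
Obstacle 3 [(0,18) (3,13) (11,13) (10,24)]:
  edge (0,18)–(3,13): crosses AB
  edge (3,13)–(11,13): clear
  edge (11,13)–(10,24): clear
  edge (10,24)–(0,18): crosses AB
  → BLOCKED
Obstacle 4 [(0,7) (11,0) (11,9) (7,10) (1,8)]:
  edge (0,7)–(11,0): crosses AB
  edge (11,0)–(11,9): clear
  edge (11,9)–(7,10): clear
  edge (7,10)–(1,8): crosses AB
  edge (1,8)–(0,7): clear
  → BLOCKED

BLOCKED by obstacle 3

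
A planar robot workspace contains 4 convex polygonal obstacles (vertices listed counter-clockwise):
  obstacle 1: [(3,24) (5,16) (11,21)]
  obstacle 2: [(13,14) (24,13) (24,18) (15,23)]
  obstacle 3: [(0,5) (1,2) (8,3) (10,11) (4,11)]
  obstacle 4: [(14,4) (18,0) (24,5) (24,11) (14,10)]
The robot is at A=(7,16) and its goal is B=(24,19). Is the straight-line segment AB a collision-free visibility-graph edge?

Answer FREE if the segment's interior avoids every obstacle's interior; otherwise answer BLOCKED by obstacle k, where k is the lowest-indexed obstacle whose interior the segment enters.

Obstacle 1 [(3,24) (5,16) (11,21)]:
  edge (3,24)–(5,16): clear
  edge (5,16)–(11,21): clear
  edge (11,21)–(3,24): clear
  midpoint (31/2,35/2) outside
  → clear
Obstacle 2 [(13,14) (24,13) (24,18) (15,23)]:
  edge (13,14)–(24,13): clear
  edge (24,13)–(24,18): clear
  edge (24,18)–(15,23): crosses AB
  edge (15,23)–(13,14): crosses AB
  → BLOCKED
Obstacle 3 [(0,5) (1,2) (8,3) (10,11) (4,11)]:
  edge (0,5)–(1,2): clear
  edge (1,2)–(8,3): clear
  edge (8,3)–(10,11): clear
  edge (10,11)–(4,11): clear
  edge (4,11)–(0,5): clear
  midpoint (31/2,35/2) outside
  → clear
Obstacle 4 [(14,4) (18,0) (24,5) (24,11) (14,10)]:
  edge (14,4)–(18,0): clear
  edge (18,0)–(24,5): clear
  edge (24,5)–(24,11): clear
  edge (24,11)–(14,10): clear
  edge (14,10)–(14,4): clear
  midpoint (31/2,35/2) outside
  → clear

BLOCKED by obstacle 2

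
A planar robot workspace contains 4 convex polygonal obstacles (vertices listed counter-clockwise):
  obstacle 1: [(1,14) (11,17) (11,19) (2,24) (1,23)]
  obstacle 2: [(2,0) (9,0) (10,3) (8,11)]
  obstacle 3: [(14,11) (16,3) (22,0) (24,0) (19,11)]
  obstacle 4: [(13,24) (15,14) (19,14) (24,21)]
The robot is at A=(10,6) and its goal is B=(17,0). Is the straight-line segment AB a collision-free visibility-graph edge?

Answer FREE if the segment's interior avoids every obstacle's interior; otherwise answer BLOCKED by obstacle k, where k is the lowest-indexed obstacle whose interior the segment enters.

Obstacle 1 [(1,14) (11,17) (11,19) (2,24) (1,23)]:
  edge (1,14)–(11,17): clear
  edge (11,17)–(11,19): clear
  edge (11,19)–(2,24): clear
  edge (2,24)–(1,23): clear
  edge (1,23)–(1,14): clear
  midpoint (27/2,3) outside
  → clear
Obstacle 2 [(2,0) (9,0) (10,3) (8,11)]:
  edge (2,0)–(9,0): clear
  edge (9,0)–(10,3): clear
  edge (10,3)–(8,11): clear
  edge (8,11)–(2,0): clear
  midpoint (27/2,3) outside
  → clear
Obstacle 3 [(14,11) (16,3) (22,0) (24,0) (19,11)]:
  edge (14,11)–(16,3): clear
  edge (16,3)–(22,0): clear
  edge (22,0)–(24,0): clear
  edge (24,0)–(19,11): clear
  edge (19,11)–(14,11): clear
  midpoint (27/2,3) outside
  → clear
Obstacle 4 [(13,24) (15,14) (19,14) (24,21)]:
  edge (13,24)–(15,14): clear
  edge (15,14)–(19,14): clear
  edge (19,14)–(24,21): clear
  edge (24,21)–(13,24): clear
  midpoint (27/2,3) outside
  → clear

FREE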